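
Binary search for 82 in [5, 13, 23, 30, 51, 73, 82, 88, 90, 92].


Step 1: lo=0, hi=9, mid=4, val=51
Step 2: lo=5, hi=9, mid=7, val=88
Step 3: lo=5, hi=6, mid=5, val=73
Step 4: lo=6, hi=6, mid=6, val=82

Found at index 6


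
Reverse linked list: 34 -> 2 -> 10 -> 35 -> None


Step 1: curr=34, set curr.next=prev(None) | reversed so far: 34
Step 2: curr=2, set curr.next=prev(34) | reversed so far: 2 -> 34
Step 3: curr=10, set curr.next=prev(2) | reversed so far: 10 -> 2 -> 34
Step 4: curr=35, set curr.next=prev(10) | reversed so far: 35 -> 10 -> 2 -> 34

35 -> 10 -> 2 -> 34 -> None


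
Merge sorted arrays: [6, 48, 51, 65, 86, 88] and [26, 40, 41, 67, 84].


Take 6 from A
Take 26 from B
Take 40 from B
Take 41 from B
Take 48 from A
Take 51 from A
Take 65 from A
Take 67 from B
Take 84 from B

Merged: [6, 26, 40, 41, 48, 51, 65, 67, 84, 86, 88]


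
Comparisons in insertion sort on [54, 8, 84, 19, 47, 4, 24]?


Algorithm: insertion sort
Input: [54, 8, 84, 19, 47, 4, 24]
Sorted: [4, 8, 19, 24, 47, 54, 84]

17


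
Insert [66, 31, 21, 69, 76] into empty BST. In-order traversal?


Insert 66: root
Insert 31: L from 66
Insert 21: L from 66 -> L from 31
Insert 69: R from 66
Insert 76: R from 66 -> R from 69

In-order: [21, 31, 66, 69, 76]


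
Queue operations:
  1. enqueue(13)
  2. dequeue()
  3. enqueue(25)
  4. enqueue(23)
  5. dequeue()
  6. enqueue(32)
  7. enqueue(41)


enqueue(13) -> [13]
dequeue()->13, []
enqueue(25) -> [25]
enqueue(23) -> [25, 23]
dequeue()->25, [23]
enqueue(32) -> [23, 32]
enqueue(41) -> [23, 32, 41]

Final queue: [23, 32, 41]


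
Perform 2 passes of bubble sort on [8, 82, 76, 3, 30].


Initial: [8, 82, 76, 3, 30]
Pass 1: [8, 76, 3, 30, 82] (3 swaps)
Pass 2: [8, 3, 30, 76, 82] (2 swaps)

After 2 passes: [8, 3, 30, 76, 82]


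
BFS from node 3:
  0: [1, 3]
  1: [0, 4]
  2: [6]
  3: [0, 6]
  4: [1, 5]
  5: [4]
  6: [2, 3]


Visit 3, enqueue [0, 6]
Visit 0, enqueue [1]
Visit 6, enqueue [2]
Visit 1, enqueue [4]
Visit 2, enqueue []
Visit 4, enqueue [5]
Visit 5, enqueue []

BFS order: [3, 0, 6, 1, 2, 4, 5]


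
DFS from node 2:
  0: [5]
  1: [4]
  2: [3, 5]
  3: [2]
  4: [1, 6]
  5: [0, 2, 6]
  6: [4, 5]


Visit 2, push [5, 3]
Visit 3, push []
Visit 5, push [6, 0]
Visit 0, push []
Visit 6, push [4]
Visit 4, push [1]
Visit 1, push []

DFS order: [2, 3, 5, 0, 6, 4, 1]


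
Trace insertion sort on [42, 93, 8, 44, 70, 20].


Initial: [42, 93, 8, 44, 70, 20]
Insert 93: [42, 93, 8, 44, 70, 20]
Insert 8: [8, 42, 93, 44, 70, 20]
Insert 44: [8, 42, 44, 93, 70, 20]
Insert 70: [8, 42, 44, 70, 93, 20]
Insert 20: [8, 20, 42, 44, 70, 93]

Sorted: [8, 20, 42, 44, 70, 93]


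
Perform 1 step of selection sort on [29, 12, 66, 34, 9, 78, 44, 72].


Initial: [29, 12, 66, 34, 9, 78, 44, 72]
Step 1: min=9 at 4
  Swap: [9, 12, 66, 34, 29, 78, 44, 72]

After 1 step: [9, 12, 66, 34, 29, 78, 44, 72]


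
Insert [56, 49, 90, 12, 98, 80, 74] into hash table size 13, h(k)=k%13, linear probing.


Insert 56: h=4 -> slot 4
Insert 49: h=10 -> slot 10
Insert 90: h=12 -> slot 12
Insert 12: h=12, 1 probes -> slot 0
Insert 98: h=7 -> slot 7
Insert 80: h=2 -> slot 2
Insert 74: h=9 -> slot 9

Table: [12, None, 80, None, 56, None, None, 98, None, 74, 49, None, 90]


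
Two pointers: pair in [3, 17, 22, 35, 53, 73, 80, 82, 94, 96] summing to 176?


lo=0(3)+hi=9(96)=99
lo=1(17)+hi=9(96)=113
lo=2(22)+hi=9(96)=118
lo=3(35)+hi=9(96)=131
lo=4(53)+hi=9(96)=149
lo=5(73)+hi=9(96)=169
lo=6(80)+hi=9(96)=176

Yes: 80+96=176


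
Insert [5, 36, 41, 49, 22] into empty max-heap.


Insert 5: [5]
Insert 36: [36, 5]
Insert 41: [41, 5, 36]
Insert 49: [49, 41, 36, 5]
Insert 22: [49, 41, 36, 5, 22]

Final heap: [49, 41, 36, 5, 22]


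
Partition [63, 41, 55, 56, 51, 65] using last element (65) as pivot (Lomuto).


Pivot: 65
  63 <= 65: advance i (no swap)
  41 <= 65: advance i (no swap)
  55 <= 65: advance i (no swap)
  56 <= 65: advance i (no swap)
  51 <= 65: advance i (no swap)
Place pivot at 5: [63, 41, 55, 56, 51, 65]

Partitioned: [63, 41, 55, 56, 51, 65]


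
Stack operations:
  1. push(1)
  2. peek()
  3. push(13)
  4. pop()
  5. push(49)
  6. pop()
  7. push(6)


push(1) -> [1]
peek()->1
push(13) -> [1, 13]
pop()->13, [1]
push(49) -> [1, 49]
pop()->49, [1]
push(6) -> [1, 6]

Final stack: [1, 6]


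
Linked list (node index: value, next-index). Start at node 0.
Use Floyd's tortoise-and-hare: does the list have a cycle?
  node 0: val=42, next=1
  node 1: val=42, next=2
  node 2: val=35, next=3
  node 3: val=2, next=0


Floyd's tortoise (slow, +1) and hare (fast, +2):
  init: slow=0, fast=0
  step 1: slow=1, fast=2
  step 2: slow=2, fast=0
  step 3: slow=3, fast=2
  step 4: slow=0, fast=0
  slow == fast at node 0: cycle detected

Cycle: yes


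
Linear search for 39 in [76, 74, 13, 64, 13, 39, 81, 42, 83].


i=0: 76!=39
i=1: 74!=39
i=2: 13!=39
i=3: 64!=39
i=4: 13!=39
i=5: 39==39 found!

Found at 5, 6 comps


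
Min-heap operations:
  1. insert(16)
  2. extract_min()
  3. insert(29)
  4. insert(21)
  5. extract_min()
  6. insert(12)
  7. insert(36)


insert(16) -> [16]
extract_min()->16, []
insert(29) -> [29]
insert(21) -> [21, 29]
extract_min()->21, [29]
insert(12) -> [12, 29]
insert(36) -> [12, 29, 36]

Final heap: [12, 29, 36]


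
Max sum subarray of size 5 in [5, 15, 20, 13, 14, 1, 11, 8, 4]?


[0:5]: 67
[1:6]: 63
[2:7]: 59
[3:8]: 47
[4:9]: 38

Max: 67 at [0:5]


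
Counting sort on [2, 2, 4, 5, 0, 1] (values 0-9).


Input: [2, 2, 4, 5, 0, 1]
Counts: [1, 1, 2, 0, 1, 1, 0, 0, 0, 0]

Sorted: [0, 1, 2, 2, 4, 5]


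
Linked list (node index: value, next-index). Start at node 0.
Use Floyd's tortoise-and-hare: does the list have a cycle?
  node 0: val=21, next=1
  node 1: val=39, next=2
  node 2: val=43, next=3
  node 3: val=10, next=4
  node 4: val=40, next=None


Floyd's tortoise (slow, +1) and hare (fast, +2):
  init: slow=0, fast=0
  step 1: slow=1, fast=2
  step 2: slow=2, fast=4
  step 3: fast -> None, no cycle

Cycle: no


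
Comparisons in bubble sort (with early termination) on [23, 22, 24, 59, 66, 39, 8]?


Algorithm: bubble sort (with early termination)
Input: [23, 22, 24, 59, 66, 39, 8]
Sorted: [8, 22, 23, 24, 39, 59, 66]

21


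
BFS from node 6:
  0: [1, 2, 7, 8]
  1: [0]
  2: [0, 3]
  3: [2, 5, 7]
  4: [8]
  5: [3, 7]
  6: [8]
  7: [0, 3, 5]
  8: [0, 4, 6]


Visit 6, enqueue [8]
Visit 8, enqueue [0, 4]
Visit 0, enqueue [1, 2, 7]
Visit 4, enqueue []
Visit 1, enqueue []
Visit 2, enqueue [3]
Visit 7, enqueue [5]
Visit 3, enqueue []
Visit 5, enqueue []

BFS order: [6, 8, 0, 4, 1, 2, 7, 3, 5]


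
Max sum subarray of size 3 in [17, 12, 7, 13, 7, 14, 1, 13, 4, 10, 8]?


[0:3]: 36
[1:4]: 32
[2:5]: 27
[3:6]: 34
[4:7]: 22
[5:8]: 28
[6:9]: 18
[7:10]: 27
[8:11]: 22

Max: 36 at [0:3]


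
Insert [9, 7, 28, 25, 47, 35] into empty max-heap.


Insert 9: [9]
Insert 7: [9, 7]
Insert 28: [28, 7, 9]
Insert 25: [28, 25, 9, 7]
Insert 47: [47, 28, 9, 7, 25]
Insert 35: [47, 28, 35, 7, 25, 9]

Final heap: [47, 28, 35, 7, 25, 9]


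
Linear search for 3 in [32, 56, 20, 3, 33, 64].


i=0: 32!=3
i=1: 56!=3
i=2: 20!=3
i=3: 3==3 found!

Found at 3, 4 comps


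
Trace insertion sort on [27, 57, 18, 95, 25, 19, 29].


Initial: [27, 57, 18, 95, 25, 19, 29]
Insert 57: [27, 57, 18, 95, 25, 19, 29]
Insert 18: [18, 27, 57, 95, 25, 19, 29]
Insert 95: [18, 27, 57, 95, 25, 19, 29]
Insert 25: [18, 25, 27, 57, 95, 19, 29]
Insert 19: [18, 19, 25, 27, 57, 95, 29]
Insert 29: [18, 19, 25, 27, 29, 57, 95]

Sorted: [18, 19, 25, 27, 29, 57, 95]


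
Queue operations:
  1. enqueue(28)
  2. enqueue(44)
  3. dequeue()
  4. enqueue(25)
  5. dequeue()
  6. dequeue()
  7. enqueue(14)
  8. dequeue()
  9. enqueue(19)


enqueue(28) -> [28]
enqueue(44) -> [28, 44]
dequeue()->28, [44]
enqueue(25) -> [44, 25]
dequeue()->44, [25]
dequeue()->25, []
enqueue(14) -> [14]
dequeue()->14, []
enqueue(19) -> [19]

Final queue: [19]


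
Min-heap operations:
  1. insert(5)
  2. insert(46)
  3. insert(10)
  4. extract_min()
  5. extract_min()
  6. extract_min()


insert(5) -> [5]
insert(46) -> [5, 46]
insert(10) -> [5, 46, 10]
extract_min()->5, [10, 46]
extract_min()->10, [46]
extract_min()->46, []

Final heap: []


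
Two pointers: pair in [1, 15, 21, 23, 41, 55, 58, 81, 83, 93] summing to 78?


lo=0(1)+hi=9(93)=94
lo=0(1)+hi=8(83)=84
lo=0(1)+hi=7(81)=82
lo=0(1)+hi=6(58)=59
lo=1(15)+hi=6(58)=73
lo=2(21)+hi=6(58)=79
lo=2(21)+hi=5(55)=76
lo=3(23)+hi=5(55)=78

Yes: 23+55=78


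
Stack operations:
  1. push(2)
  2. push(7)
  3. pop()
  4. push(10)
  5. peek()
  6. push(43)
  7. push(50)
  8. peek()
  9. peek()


push(2) -> [2]
push(7) -> [2, 7]
pop()->7, [2]
push(10) -> [2, 10]
peek()->10
push(43) -> [2, 10, 43]
push(50) -> [2, 10, 43, 50]
peek()->50
peek()->50

Final stack: [2, 10, 43, 50]


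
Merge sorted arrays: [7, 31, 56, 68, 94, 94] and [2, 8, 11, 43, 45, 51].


Take 2 from B
Take 7 from A
Take 8 from B
Take 11 from B
Take 31 from A
Take 43 from B
Take 45 from B
Take 51 from B

Merged: [2, 7, 8, 11, 31, 43, 45, 51, 56, 68, 94, 94]


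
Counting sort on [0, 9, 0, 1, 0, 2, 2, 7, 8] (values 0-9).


Input: [0, 9, 0, 1, 0, 2, 2, 7, 8]
Counts: [3, 1, 2, 0, 0, 0, 0, 1, 1, 1]

Sorted: [0, 0, 0, 1, 2, 2, 7, 8, 9]


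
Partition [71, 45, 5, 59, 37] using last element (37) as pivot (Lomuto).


Pivot: 37
  5 <= 37: swap -> [5, 45, 71, 59, 37]
Place pivot at 1: [5, 37, 71, 59, 45]

Partitioned: [5, 37, 71, 59, 45]


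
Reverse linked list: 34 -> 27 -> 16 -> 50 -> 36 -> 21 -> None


Step 1: curr=34, set curr.next=prev(None) | reversed so far: 34
Step 2: curr=27, set curr.next=prev(34) | reversed so far: 27 -> 34
Step 3: curr=16, set curr.next=prev(27) | reversed so far: 16 -> 27 -> 34
Step 4: curr=50, set curr.next=prev(16) | reversed so far: 50 -> 16 -> 27 -> 34
Step 5: curr=36, set curr.next=prev(50) | reversed so far: 36 -> 50 -> 16 -> 27 -> 34
Step 6: curr=21, set curr.next=prev(36) | reversed so far: 21 -> 36 -> 50 -> 16 -> 27 -> 34

21 -> 36 -> 50 -> 16 -> 27 -> 34 -> None


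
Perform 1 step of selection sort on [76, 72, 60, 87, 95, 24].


Initial: [76, 72, 60, 87, 95, 24]
Step 1: min=24 at 5
  Swap: [24, 72, 60, 87, 95, 76]

After 1 step: [24, 72, 60, 87, 95, 76]


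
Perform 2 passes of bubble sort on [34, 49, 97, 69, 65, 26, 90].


Initial: [34, 49, 97, 69, 65, 26, 90]
Pass 1: [34, 49, 69, 65, 26, 90, 97] (4 swaps)
Pass 2: [34, 49, 65, 26, 69, 90, 97] (2 swaps)

After 2 passes: [34, 49, 65, 26, 69, 90, 97]


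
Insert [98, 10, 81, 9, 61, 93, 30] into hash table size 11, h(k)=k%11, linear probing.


Insert 98: h=10 -> slot 10
Insert 10: h=10, 1 probes -> slot 0
Insert 81: h=4 -> slot 4
Insert 9: h=9 -> slot 9
Insert 61: h=6 -> slot 6
Insert 93: h=5 -> slot 5
Insert 30: h=8 -> slot 8

Table: [10, None, None, None, 81, 93, 61, None, 30, 9, 98]


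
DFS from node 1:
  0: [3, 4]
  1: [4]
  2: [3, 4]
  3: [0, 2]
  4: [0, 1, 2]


Visit 1, push [4]
Visit 4, push [2, 0]
Visit 0, push [3]
Visit 3, push [2]
Visit 2, push []

DFS order: [1, 4, 0, 3, 2]


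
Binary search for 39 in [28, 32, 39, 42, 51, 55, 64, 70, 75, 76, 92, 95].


Step 1: lo=0, hi=11, mid=5, val=55
Step 2: lo=0, hi=4, mid=2, val=39

Found at index 2


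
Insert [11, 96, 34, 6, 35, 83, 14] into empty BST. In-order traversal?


Insert 11: root
Insert 96: R from 11
Insert 34: R from 11 -> L from 96
Insert 6: L from 11
Insert 35: R from 11 -> L from 96 -> R from 34
Insert 83: R from 11 -> L from 96 -> R from 34 -> R from 35
Insert 14: R from 11 -> L from 96 -> L from 34

In-order: [6, 11, 14, 34, 35, 83, 96]


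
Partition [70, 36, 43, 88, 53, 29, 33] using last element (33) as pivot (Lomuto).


Pivot: 33
  29 <= 33: swap -> [29, 36, 43, 88, 53, 70, 33]
Place pivot at 1: [29, 33, 43, 88, 53, 70, 36]

Partitioned: [29, 33, 43, 88, 53, 70, 36]


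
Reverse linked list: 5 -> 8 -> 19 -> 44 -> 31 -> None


Step 1: curr=5, set curr.next=prev(None) | reversed so far: 5
Step 2: curr=8, set curr.next=prev(5) | reversed so far: 8 -> 5
Step 3: curr=19, set curr.next=prev(8) | reversed so far: 19 -> 8 -> 5
Step 4: curr=44, set curr.next=prev(19) | reversed so far: 44 -> 19 -> 8 -> 5
Step 5: curr=31, set curr.next=prev(44) | reversed so far: 31 -> 44 -> 19 -> 8 -> 5

31 -> 44 -> 19 -> 8 -> 5 -> None


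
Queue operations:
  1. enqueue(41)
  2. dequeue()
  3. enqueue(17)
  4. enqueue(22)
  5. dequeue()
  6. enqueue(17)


enqueue(41) -> [41]
dequeue()->41, []
enqueue(17) -> [17]
enqueue(22) -> [17, 22]
dequeue()->17, [22]
enqueue(17) -> [22, 17]

Final queue: [22, 17]


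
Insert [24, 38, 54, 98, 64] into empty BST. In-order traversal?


Insert 24: root
Insert 38: R from 24
Insert 54: R from 24 -> R from 38
Insert 98: R from 24 -> R from 38 -> R from 54
Insert 64: R from 24 -> R from 38 -> R from 54 -> L from 98

In-order: [24, 38, 54, 64, 98]


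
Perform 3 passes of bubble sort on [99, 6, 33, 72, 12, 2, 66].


Initial: [99, 6, 33, 72, 12, 2, 66]
Pass 1: [6, 33, 72, 12, 2, 66, 99] (6 swaps)
Pass 2: [6, 33, 12, 2, 66, 72, 99] (3 swaps)
Pass 3: [6, 12, 2, 33, 66, 72, 99] (2 swaps)

After 3 passes: [6, 12, 2, 33, 66, 72, 99]


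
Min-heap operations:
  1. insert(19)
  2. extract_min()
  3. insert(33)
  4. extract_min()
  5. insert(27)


insert(19) -> [19]
extract_min()->19, []
insert(33) -> [33]
extract_min()->33, []
insert(27) -> [27]

Final heap: [27]


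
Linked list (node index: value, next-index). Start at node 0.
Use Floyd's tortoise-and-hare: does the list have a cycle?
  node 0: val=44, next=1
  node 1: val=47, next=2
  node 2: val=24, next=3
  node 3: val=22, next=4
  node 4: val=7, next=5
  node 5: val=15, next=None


Floyd's tortoise (slow, +1) and hare (fast, +2):
  init: slow=0, fast=0
  step 1: slow=1, fast=2
  step 2: slow=2, fast=4
  step 3: fast 4->5->None, no cycle

Cycle: no


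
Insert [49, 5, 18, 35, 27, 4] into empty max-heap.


Insert 49: [49]
Insert 5: [49, 5]
Insert 18: [49, 5, 18]
Insert 35: [49, 35, 18, 5]
Insert 27: [49, 35, 18, 5, 27]
Insert 4: [49, 35, 18, 5, 27, 4]

Final heap: [49, 35, 18, 5, 27, 4]


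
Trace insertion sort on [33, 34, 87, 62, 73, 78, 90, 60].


Initial: [33, 34, 87, 62, 73, 78, 90, 60]
Insert 34: [33, 34, 87, 62, 73, 78, 90, 60]
Insert 87: [33, 34, 87, 62, 73, 78, 90, 60]
Insert 62: [33, 34, 62, 87, 73, 78, 90, 60]
Insert 73: [33, 34, 62, 73, 87, 78, 90, 60]
Insert 78: [33, 34, 62, 73, 78, 87, 90, 60]
Insert 90: [33, 34, 62, 73, 78, 87, 90, 60]
Insert 60: [33, 34, 60, 62, 73, 78, 87, 90]

Sorted: [33, 34, 60, 62, 73, 78, 87, 90]


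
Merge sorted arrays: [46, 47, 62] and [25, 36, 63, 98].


Take 25 from B
Take 36 from B
Take 46 from A
Take 47 from A
Take 62 from A

Merged: [25, 36, 46, 47, 62, 63, 98]


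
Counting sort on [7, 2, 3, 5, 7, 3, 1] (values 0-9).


Input: [7, 2, 3, 5, 7, 3, 1]
Counts: [0, 1, 1, 2, 0, 1, 0, 2, 0, 0]

Sorted: [1, 2, 3, 3, 5, 7, 7]


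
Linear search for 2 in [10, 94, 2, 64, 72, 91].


i=0: 10!=2
i=1: 94!=2
i=2: 2==2 found!

Found at 2, 3 comps


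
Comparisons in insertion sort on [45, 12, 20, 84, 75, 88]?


Algorithm: insertion sort
Input: [45, 12, 20, 84, 75, 88]
Sorted: [12, 20, 45, 75, 84, 88]

7


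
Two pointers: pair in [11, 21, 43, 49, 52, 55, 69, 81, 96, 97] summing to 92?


lo=0(11)+hi=9(97)=108
lo=0(11)+hi=8(96)=107
lo=0(11)+hi=7(81)=92

Yes: 11+81=92


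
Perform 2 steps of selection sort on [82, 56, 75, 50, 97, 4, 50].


Initial: [82, 56, 75, 50, 97, 4, 50]
Step 1: min=4 at 5
  Swap: [4, 56, 75, 50, 97, 82, 50]
Step 2: min=50 at 3
  Swap: [4, 50, 75, 56, 97, 82, 50]

After 2 steps: [4, 50, 75, 56, 97, 82, 50]


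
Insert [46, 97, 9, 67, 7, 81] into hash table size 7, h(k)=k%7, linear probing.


Insert 46: h=4 -> slot 4
Insert 97: h=6 -> slot 6
Insert 9: h=2 -> slot 2
Insert 67: h=4, 1 probes -> slot 5
Insert 7: h=0 -> slot 0
Insert 81: h=4, 4 probes -> slot 1

Table: [7, 81, 9, None, 46, 67, 97]


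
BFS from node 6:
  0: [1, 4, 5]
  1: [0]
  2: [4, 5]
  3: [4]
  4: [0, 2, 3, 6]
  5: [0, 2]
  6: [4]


Visit 6, enqueue [4]
Visit 4, enqueue [0, 2, 3]
Visit 0, enqueue [1, 5]
Visit 2, enqueue []
Visit 3, enqueue []
Visit 1, enqueue []
Visit 5, enqueue []

BFS order: [6, 4, 0, 2, 3, 1, 5]


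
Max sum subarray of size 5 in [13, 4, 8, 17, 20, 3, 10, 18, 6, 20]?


[0:5]: 62
[1:6]: 52
[2:7]: 58
[3:8]: 68
[4:9]: 57
[5:10]: 57

Max: 68 at [3:8]


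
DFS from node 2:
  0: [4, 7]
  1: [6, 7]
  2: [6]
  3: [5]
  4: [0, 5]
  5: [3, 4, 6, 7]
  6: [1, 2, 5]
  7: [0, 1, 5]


Visit 2, push [6]
Visit 6, push [5, 1]
Visit 1, push [7]
Visit 7, push [5, 0]
Visit 0, push [4]
Visit 4, push [5]
Visit 5, push [3]
Visit 3, push []

DFS order: [2, 6, 1, 7, 0, 4, 5, 3]


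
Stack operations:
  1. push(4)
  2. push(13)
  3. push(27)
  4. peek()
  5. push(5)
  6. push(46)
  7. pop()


push(4) -> [4]
push(13) -> [4, 13]
push(27) -> [4, 13, 27]
peek()->27
push(5) -> [4, 13, 27, 5]
push(46) -> [4, 13, 27, 5, 46]
pop()->46, [4, 13, 27, 5]

Final stack: [4, 13, 27, 5]


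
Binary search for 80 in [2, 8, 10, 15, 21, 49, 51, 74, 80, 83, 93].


Step 1: lo=0, hi=10, mid=5, val=49
Step 2: lo=6, hi=10, mid=8, val=80

Found at index 8


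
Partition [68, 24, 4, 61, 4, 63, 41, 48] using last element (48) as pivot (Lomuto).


Pivot: 48
  24 <= 48: swap -> [24, 68, 4, 61, 4, 63, 41, 48]
  4 <= 48: swap -> [24, 4, 68, 61, 4, 63, 41, 48]
  4 <= 48: swap -> [24, 4, 4, 61, 68, 63, 41, 48]
  41 <= 48: swap -> [24, 4, 4, 41, 68, 63, 61, 48]
Place pivot at 4: [24, 4, 4, 41, 48, 63, 61, 68]

Partitioned: [24, 4, 4, 41, 48, 63, 61, 68]


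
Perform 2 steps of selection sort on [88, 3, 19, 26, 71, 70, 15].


Initial: [88, 3, 19, 26, 71, 70, 15]
Step 1: min=3 at 1
  Swap: [3, 88, 19, 26, 71, 70, 15]
Step 2: min=15 at 6
  Swap: [3, 15, 19, 26, 71, 70, 88]

After 2 steps: [3, 15, 19, 26, 71, 70, 88]


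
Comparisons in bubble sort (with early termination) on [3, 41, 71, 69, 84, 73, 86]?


Algorithm: bubble sort (with early termination)
Input: [3, 41, 71, 69, 84, 73, 86]
Sorted: [3, 41, 69, 71, 73, 84, 86]

11


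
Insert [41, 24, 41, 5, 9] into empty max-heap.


Insert 41: [41]
Insert 24: [41, 24]
Insert 41: [41, 24, 41]
Insert 5: [41, 24, 41, 5]
Insert 9: [41, 24, 41, 5, 9]

Final heap: [41, 24, 41, 5, 9]


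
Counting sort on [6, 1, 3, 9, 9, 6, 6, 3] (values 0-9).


Input: [6, 1, 3, 9, 9, 6, 6, 3]
Counts: [0, 1, 0, 2, 0, 0, 3, 0, 0, 2]

Sorted: [1, 3, 3, 6, 6, 6, 9, 9]


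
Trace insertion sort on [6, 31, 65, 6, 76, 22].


Initial: [6, 31, 65, 6, 76, 22]
Insert 31: [6, 31, 65, 6, 76, 22]
Insert 65: [6, 31, 65, 6, 76, 22]
Insert 6: [6, 6, 31, 65, 76, 22]
Insert 76: [6, 6, 31, 65, 76, 22]
Insert 22: [6, 6, 22, 31, 65, 76]

Sorted: [6, 6, 22, 31, 65, 76]


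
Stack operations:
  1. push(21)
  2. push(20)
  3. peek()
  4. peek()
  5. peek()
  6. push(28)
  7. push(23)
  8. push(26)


push(21) -> [21]
push(20) -> [21, 20]
peek()->20
peek()->20
peek()->20
push(28) -> [21, 20, 28]
push(23) -> [21, 20, 28, 23]
push(26) -> [21, 20, 28, 23, 26]

Final stack: [21, 20, 28, 23, 26]


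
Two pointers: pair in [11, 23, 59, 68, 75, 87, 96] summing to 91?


lo=0(11)+hi=6(96)=107
lo=0(11)+hi=5(87)=98
lo=0(11)+hi=4(75)=86
lo=1(23)+hi=4(75)=98
lo=1(23)+hi=3(68)=91

Yes: 23+68=91


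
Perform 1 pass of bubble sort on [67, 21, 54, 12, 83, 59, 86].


Initial: [67, 21, 54, 12, 83, 59, 86]
Pass 1: [21, 54, 12, 67, 59, 83, 86] (4 swaps)

After 1 pass: [21, 54, 12, 67, 59, 83, 86]


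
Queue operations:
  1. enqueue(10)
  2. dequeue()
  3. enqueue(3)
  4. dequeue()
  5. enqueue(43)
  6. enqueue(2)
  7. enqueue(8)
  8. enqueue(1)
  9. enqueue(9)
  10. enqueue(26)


enqueue(10) -> [10]
dequeue()->10, []
enqueue(3) -> [3]
dequeue()->3, []
enqueue(43) -> [43]
enqueue(2) -> [43, 2]
enqueue(8) -> [43, 2, 8]
enqueue(1) -> [43, 2, 8, 1]
enqueue(9) -> [43, 2, 8, 1, 9]
enqueue(26) -> [43, 2, 8, 1, 9, 26]

Final queue: [43, 2, 8, 1, 9, 26]


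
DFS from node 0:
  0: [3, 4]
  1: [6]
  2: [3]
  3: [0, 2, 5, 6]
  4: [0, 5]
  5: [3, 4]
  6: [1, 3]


Visit 0, push [4, 3]
Visit 3, push [6, 5, 2]
Visit 2, push []
Visit 5, push [4]
Visit 4, push []
Visit 6, push [1]
Visit 1, push []

DFS order: [0, 3, 2, 5, 4, 6, 1]


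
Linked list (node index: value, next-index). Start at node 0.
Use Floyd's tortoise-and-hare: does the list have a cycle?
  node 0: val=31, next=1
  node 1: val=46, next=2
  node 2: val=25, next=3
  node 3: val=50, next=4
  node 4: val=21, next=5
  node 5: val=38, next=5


Floyd's tortoise (slow, +1) and hare (fast, +2):
  init: slow=0, fast=0
  step 1: slow=1, fast=2
  step 2: slow=2, fast=4
  step 3: slow=3, fast=5
  step 4: slow=4, fast=5
  step 5: slow=5, fast=5
  slow == fast at node 5: cycle detected

Cycle: yes


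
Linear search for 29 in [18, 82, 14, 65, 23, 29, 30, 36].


i=0: 18!=29
i=1: 82!=29
i=2: 14!=29
i=3: 65!=29
i=4: 23!=29
i=5: 29==29 found!

Found at 5, 6 comps


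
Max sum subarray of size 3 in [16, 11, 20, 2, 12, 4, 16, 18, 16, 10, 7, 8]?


[0:3]: 47
[1:4]: 33
[2:5]: 34
[3:6]: 18
[4:7]: 32
[5:8]: 38
[6:9]: 50
[7:10]: 44
[8:11]: 33
[9:12]: 25

Max: 50 at [6:9]


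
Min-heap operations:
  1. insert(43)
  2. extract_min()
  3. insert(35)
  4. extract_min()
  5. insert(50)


insert(43) -> [43]
extract_min()->43, []
insert(35) -> [35]
extract_min()->35, []
insert(50) -> [50]

Final heap: [50]


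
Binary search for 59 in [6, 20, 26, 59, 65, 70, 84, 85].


Step 1: lo=0, hi=7, mid=3, val=59

Found at index 3


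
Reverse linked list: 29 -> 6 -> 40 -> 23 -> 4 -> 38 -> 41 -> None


Step 1: curr=29, set curr.next=prev(None) | reversed so far: 29
Step 2: curr=6, set curr.next=prev(29) | reversed so far: 6 -> 29
Step 3: curr=40, set curr.next=prev(6) | reversed so far: 40 -> 6 -> 29
Step 4: curr=23, set curr.next=prev(40) | reversed so far: 23 -> 40 -> 6 -> 29
Step 5: curr=4, set curr.next=prev(23) | reversed so far: 4 -> 23 -> 40 -> 6 -> 29
Step 6: curr=38, set curr.next=prev(4) | reversed so far: 38 -> 4 -> 23 -> 40 -> 6 -> 29
Step 7: curr=41, set curr.next=prev(38) | reversed so far: 41 -> 38 -> 4 -> 23 -> 40 -> 6 -> 29

41 -> 38 -> 4 -> 23 -> 40 -> 6 -> 29 -> None


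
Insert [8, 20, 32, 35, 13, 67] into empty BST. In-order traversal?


Insert 8: root
Insert 20: R from 8
Insert 32: R from 8 -> R from 20
Insert 35: R from 8 -> R from 20 -> R from 32
Insert 13: R from 8 -> L from 20
Insert 67: R from 8 -> R from 20 -> R from 32 -> R from 35

In-order: [8, 13, 20, 32, 35, 67]


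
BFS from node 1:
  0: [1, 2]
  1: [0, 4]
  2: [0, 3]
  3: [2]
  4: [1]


Visit 1, enqueue [0, 4]
Visit 0, enqueue [2]
Visit 4, enqueue []
Visit 2, enqueue [3]
Visit 3, enqueue []

BFS order: [1, 0, 4, 2, 3]


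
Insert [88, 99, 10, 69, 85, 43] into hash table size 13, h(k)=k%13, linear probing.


Insert 88: h=10 -> slot 10
Insert 99: h=8 -> slot 8
Insert 10: h=10, 1 probes -> slot 11
Insert 69: h=4 -> slot 4
Insert 85: h=7 -> slot 7
Insert 43: h=4, 1 probes -> slot 5

Table: [None, None, None, None, 69, 43, None, 85, 99, None, 88, 10, None]


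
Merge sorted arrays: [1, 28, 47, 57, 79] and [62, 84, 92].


Take 1 from A
Take 28 from A
Take 47 from A
Take 57 from A
Take 62 from B
Take 79 from A

Merged: [1, 28, 47, 57, 62, 79, 84, 92]


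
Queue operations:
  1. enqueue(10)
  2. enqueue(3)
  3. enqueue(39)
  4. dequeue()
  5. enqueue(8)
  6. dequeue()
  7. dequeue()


enqueue(10) -> [10]
enqueue(3) -> [10, 3]
enqueue(39) -> [10, 3, 39]
dequeue()->10, [3, 39]
enqueue(8) -> [3, 39, 8]
dequeue()->3, [39, 8]
dequeue()->39, [8]

Final queue: [8]


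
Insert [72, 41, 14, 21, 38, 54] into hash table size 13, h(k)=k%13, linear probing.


Insert 72: h=7 -> slot 7
Insert 41: h=2 -> slot 2
Insert 14: h=1 -> slot 1
Insert 21: h=8 -> slot 8
Insert 38: h=12 -> slot 12
Insert 54: h=2, 1 probes -> slot 3

Table: [None, 14, 41, 54, None, None, None, 72, 21, None, None, None, 38]


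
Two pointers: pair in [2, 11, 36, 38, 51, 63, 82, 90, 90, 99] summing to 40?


lo=0(2)+hi=9(99)=101
lo=0(2)+hi=8(90)=92
lo=0(2)+hi=7(90)=92
lo=0(2)+hi=6(82)=84
lo=0(2)+hi=5(63)=65
lo=0(2)+hi=4(51)=53
lo=0(2)+hi=3(38)=40

Yes: 2+38=40


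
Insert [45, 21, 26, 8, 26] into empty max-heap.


Insert 45: [45]
Insert 21: [45, 21]
Insert 26: [45, 21, 26]
Insert 8: [45, 21, 26, 8]
Insert 26: [45, 26, 26, 8, 21]

Final heap: [45, 26, 26, 8, 21]


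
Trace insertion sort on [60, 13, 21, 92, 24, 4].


Initial: [60, 13, 21, 92, 24, 4]
Insert 13: [13, 60, 21, 92, 24, 4]
Insert 21: [13, 21, 60, 92, 24, 4]
Insert 92: [13, 21, 60, 92, 24, 4]
Insert 24: [13, 21, 24, 60, 92, 4]
Insert 4: [4, 13, 21, 24, 60, 92]

Sorted: [4, 13, 21, 24, 60, 92]


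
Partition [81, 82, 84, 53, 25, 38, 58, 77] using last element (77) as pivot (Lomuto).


Pivot: 77
  53 <= 77: swap -> [53, 82, 84, 81, 25, 38, 58, 77]
  25 <= 77: swap -> [53, 25, 84, 81, 82, 38, 58, 77]
  38 <= 77: swap -> [53, 25, 38, 81, 82, 84, 58, 77]
  58 <= 77: swap -> [53, 25, 38, 58, 82, 84, 81, 77]
Place pivot at 4: [53, 25, 38, 58, 77, 84, 81, 82]

Partitioned: [53, 25, 38, 58, 77, 84, 81, 82]


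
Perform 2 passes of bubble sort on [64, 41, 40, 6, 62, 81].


Initial: [64, 41, 40, 6, 62, 81]
Pass 1: [41, 40, 6, 62, 64, 81] (4 swaps)
Pass 2: [40, 6, 41, 62, 64, 81] (2 swaps)

After 2 passes: [40, 6, 41, 62, 64, 81]


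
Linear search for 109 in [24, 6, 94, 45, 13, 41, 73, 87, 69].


i=0: 24!=109
i=1: 6!=109
i=2: 94!=109
i=3: 45!=109
i=4: 13!=109
i=5: 41!=109
i=6: 73!=109
i=7: 87!=109
i=8: 69!=109

Not found, 9 comps


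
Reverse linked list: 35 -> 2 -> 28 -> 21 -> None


Step 1: curr=35, set curr.next=prev(None) | reversed so far: 35
Step 2: curr=2, set curr.next=prev(35) | reversed so far: 2 -> 35
Step 3: curr=28, set curr.next=prev(2) | reversed so far: 28 -> 2 -> 35
Step 4: curr=21, set curr.next=prev(28) | reversed so far: 21 -> 28 -> 2 -> 35

21 -> 28 -> 2 -> 35 -> None


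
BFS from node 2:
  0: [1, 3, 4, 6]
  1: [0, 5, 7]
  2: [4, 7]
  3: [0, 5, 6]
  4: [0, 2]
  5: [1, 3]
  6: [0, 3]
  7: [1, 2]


Visit 2, enqueue [4, 7]
Visit 4, enqueue [0]
Visit 7, enqueue [1]
Visit 0, enqueue [3, 6]
Visit 1, enqueue [5]
Visit 3, enqueue []
Visit 6, enqueue []
Visit 5, enqueue []

BFS order: [2, 4, 7, 0, 1, 3, 6, 5]


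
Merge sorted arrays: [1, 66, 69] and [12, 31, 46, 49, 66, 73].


Take 1 from A
Take 12 from B
Take 31 from B
Take 46 from B
Take 49 from B
Take 66 from A
Take 66 from B
Take 69 from A

Merged: [1, 12, 31, 46, 49, 66, 66, 69, 73]


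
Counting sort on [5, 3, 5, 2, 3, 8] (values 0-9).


Input: [5, 3, 5, 2, 3, 8]
Counts: [0, 0, 1, 2, 0, 2, 0, 0, 1, 0]

Sorted: [2, 3, 3, 5, 5, 8]


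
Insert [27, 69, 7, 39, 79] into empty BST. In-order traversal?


Insert 27: root
Insert 69: R from 27
Insert 7: L from 27
Insert 39: R from 27 -> L from 69
Insert 79: R from 27 -> R from 69

In-order: [7, 27, 39, 69, 79]


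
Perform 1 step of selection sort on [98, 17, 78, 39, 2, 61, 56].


Initial: [98, 17, 78, 39, 2, 61, 56]
Step 1: min=2 at 4
  Swap: [2, 17, 78, 39, 98, 61, 56]

After 1 step: [2, 17, 78, 39, 98, 61, 56]


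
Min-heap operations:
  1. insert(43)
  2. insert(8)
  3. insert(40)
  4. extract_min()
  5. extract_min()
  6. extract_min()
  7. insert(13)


insert(43) -> [43]
insert(8) -> [8, 43]
insert(40) -> [8, 43, 40]
extract_min()->8, [40, 43]
extract_min()->40, [43]
extract_min()->43, []
insert(13) -> [13]

Final heap: [13]


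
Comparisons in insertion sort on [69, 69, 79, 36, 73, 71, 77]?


Algorithm: insertion sort
Input: [69, 69, 79, 36, 73, 71, 77]
Sorted: [36, 69, 69, 71, 73, 77, 79]

12


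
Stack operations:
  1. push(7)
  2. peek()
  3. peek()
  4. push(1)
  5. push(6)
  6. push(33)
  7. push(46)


push(7) -> [7]
peek()->7
peek()->7
push(1) -> [7, 1]
push(6) -> [7, 1, 6]
push(33) -> [7, 1, 6, 33]
push(46) -> [7, 1, 6, 33, 46]

Final stack: [7, 1, 6, 33, 46]


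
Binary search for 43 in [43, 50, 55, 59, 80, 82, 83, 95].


Step 1: lo=0, hi=7, mid=3, val=59
Step 2: lo=0, hi=2, mid=1, val=50
Step 3: lo=0, hi=0, mid=0, val=43

Found at index 0


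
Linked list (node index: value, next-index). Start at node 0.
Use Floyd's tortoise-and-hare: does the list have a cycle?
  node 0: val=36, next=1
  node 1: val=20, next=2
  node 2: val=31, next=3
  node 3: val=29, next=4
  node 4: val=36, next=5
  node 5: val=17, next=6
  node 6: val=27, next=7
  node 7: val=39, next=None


Floyd's tortoise (slow, +1) and hare (fast, +2):
  init: slow=0, fast=0
  step 1: slow=1, fast=2
  step 2: slow=2, fast=4
  step 3: slow=3, fast=6
  step 4: fast 6->7->None, no cycle

Cycle: no


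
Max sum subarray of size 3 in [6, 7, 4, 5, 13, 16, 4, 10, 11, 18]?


[0:3]: 17
[1:4]: 16
[2:5]: 22
[3:6]: 34
[4:7]: 33
[5:8]: 30
[6:9]: 25
[7:10]: 39

Max: 39 at [7:10]


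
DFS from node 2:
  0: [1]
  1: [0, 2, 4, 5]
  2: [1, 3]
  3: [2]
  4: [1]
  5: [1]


Visit 2, push [3, 1]
Visit 1, push [5, 4, 0]
Visit 0, push []
Visit 4, push []
Visit 5, push []
Visit 3, push []

DFS order: [2, 1, 0, 4, 5, 3]


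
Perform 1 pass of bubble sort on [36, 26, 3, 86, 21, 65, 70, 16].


Initial: [36, 26, 3, 86, 21, 65, 70, 16]
Pass 1: [26, 3, 36, 21, 65, 70, 16, 86] (6 swaps)

After 1 pass: [26, 3, 36, 21, 65, 70, 16, 86]


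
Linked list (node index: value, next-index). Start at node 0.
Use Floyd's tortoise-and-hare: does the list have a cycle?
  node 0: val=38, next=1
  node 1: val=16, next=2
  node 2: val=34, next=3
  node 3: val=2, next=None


Floyd's tortoise (slow, +1) and hare (fast, +2):
  init: slow=0, fast=0
  step 1: slow=1, fast=2
  step 2: fast 2->3->None, no cycle

Cycle: no


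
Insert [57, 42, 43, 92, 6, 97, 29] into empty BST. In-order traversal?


Insert 57: root
Insert 42: L from 57
Insert 43: L from 57 -> R from 42
Insert 92: R from 57
Insert 6: L from 57 -> L from 42
Insert 97: R from 57 -> R from 92
Insert 29: L from 57 -> L from 42 -> R from 6

In-order: [6, 29, 42, 43, 57, 92, 97]


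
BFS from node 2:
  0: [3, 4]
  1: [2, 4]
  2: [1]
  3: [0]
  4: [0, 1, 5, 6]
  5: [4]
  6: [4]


Visit 2, enqueue [1]
Visit 1, enqueue [4]
Visit 4, enqueue [0, 5, 6]
Visit 0, enqueue [3]
Visit 5, enqueue []
Visit 6, enqueue []
Visit 3, enqueue []

BFS order: [2, 1, 4, 0, 5, 6, 3]


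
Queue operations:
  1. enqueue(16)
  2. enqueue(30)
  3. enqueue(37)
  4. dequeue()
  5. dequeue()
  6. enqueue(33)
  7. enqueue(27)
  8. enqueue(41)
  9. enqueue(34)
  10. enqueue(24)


enqueue(16) -> [16]
enqueue(30) -> [16, 30]
enqueue(37) -> [16, 30, 37]
dequeue()->16, [30, 37]
dequeue()->30, [37]
enqueue(33) -> [37, 33]
enqueue(27) -> [37, 33, 27]
enqueue(41) -> [37, 33, 27, 41]
enqueue(34) -> [37, 33, 27, 41, 34]
enqueue(24) -> [37, 33, 27, 41, 34, 24]

Final queue: [37, 33, 27, 41, 34, 24]


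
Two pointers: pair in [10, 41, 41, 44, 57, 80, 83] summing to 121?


lo=0(10)+hi=6(83)=93
lo=1(41)+hi=6(83)=124
lo=1(41)+hi=5(80)=121

Yes: 41+80=121


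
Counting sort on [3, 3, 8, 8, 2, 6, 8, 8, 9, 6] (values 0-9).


Input: [3, 3, 8, 8, 2, 6, 8, 8, 9, 6]
Counts: [0, 0, 1, 2, 0, 0, 2, 0, 4, 1]

Sorted: [2, 3, 3, 6, 6, 8, 8, 8, 8, 9]


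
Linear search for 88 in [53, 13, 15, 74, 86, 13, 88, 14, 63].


i=0: 53!=88
i=1: 13!=88
i=2: 15!=88
i=3: 74!=88
i=4: 86!=88
i=5: 13!=88
i=6: 88==88 found!

Found at 6, 7 comps


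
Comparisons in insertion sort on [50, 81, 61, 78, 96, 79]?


Algorithm: insertion sort
Input: [50, 81, 61, 78, 96, 79]
Sorted: [50, 61, 78, 79, 81, 96]

9


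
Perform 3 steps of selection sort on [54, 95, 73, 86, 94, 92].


Initial: [54, 95, 73, 86, 94, 92]
Step 1: min=54 at 0
  Swap: [54, 95, 73, 86, 94, 92]
Step 2: min=73 at 2
  Swap: [54, 73, 95, 86, 94, 92]
Step 3: min=86 at 3
  Swap: [54, 73, 86, 95, 94, 92]

After 3 steps: [54, 73, 86, 95, 94, 92]


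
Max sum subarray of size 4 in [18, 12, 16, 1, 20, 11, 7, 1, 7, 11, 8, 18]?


[0:4]: 47
[1:5]: 49
[2:6]: 48
[3:7]: 39
[4:8]: 39
[5:9]: 26
[6:10]: 26
[7:11]: 27
[8:12]: 44

Max: 49 at [1:5]


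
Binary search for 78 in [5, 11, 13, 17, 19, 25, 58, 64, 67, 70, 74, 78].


Step 1: lo=0, hi=11, mid=5, val=25
Step 2: lo=6, hi=11, mid=8, val=67
Step 3: lo=9, hi=11, mid=10, val=74
Step 4: lo=11, hi=11, mid=11, val=78

Found at index 11


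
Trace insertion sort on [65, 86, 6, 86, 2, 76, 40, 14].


Initial: [65, 86, 6, 86, 2, 76, 40, 14]
Insert 86: [65, 86, 6, 86, 2, 76, 40, 14]
Insert 6: [6, 65, 86, 86, 2, 76, 40, 14]
Insert 86: [6, 65, 86, 86, 2, 76, 40, 14]
Insert 2: [2, 6, 65, 86, 86, 76, 40, 14]
Insert 76: [2, 6, 65, 76, 86, 86, 40, 14]
Insert 40: [2, 6, 40, 65, 76, 86, 86, 14]
Insert 14: [2, 6, 14, 40, 65, 76, 86, 86]

Sorted: [2, 6, 14, 40, 65, 76, 86, 86]


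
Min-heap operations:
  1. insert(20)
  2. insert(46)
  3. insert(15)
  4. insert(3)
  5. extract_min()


insert(20) -> [20]
insert(46) -> [20, 46]
insert(15) -> [15, 46, 20]
insert(3) -> [3, 15, 20, 46]
extract_min()->3, [15, 46, 20]

Final heap: [15, 46, 20]


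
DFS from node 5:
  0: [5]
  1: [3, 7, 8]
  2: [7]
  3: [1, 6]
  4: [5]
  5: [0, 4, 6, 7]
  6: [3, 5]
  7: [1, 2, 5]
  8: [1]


Visit 5, push [7, 6, 4, 0]
Visit 0, push []
Visit 4, push []
Visit 6, push [3]
Visit 3, push [1]
Visit 1, push [8, 7]
Visit 7, push [2]
Visit 2, push []
Visit 8, push []

DFS order: [5, 0, 4, 6, 3, 1, 7, 2, 8]


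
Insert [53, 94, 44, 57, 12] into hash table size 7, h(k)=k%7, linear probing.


Insert 53: h=4 -> slot 4
Insert 94: h=3 -> slot 3
Insert 44: h=2 -> slot 2
Insert 57: h=1 -> slot 1
Insert 12: h=5 -> slot 5

Table: [None, 57, 44, 94, 53, 12, None]


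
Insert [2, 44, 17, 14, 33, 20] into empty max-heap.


Insert 2: [2]
Insert 44: [44, 2]
Insert 17: [44, 2, 17]
Insert 14: [44, 14, 17, 2]
Insert 33: [44, 33, 17, 2, 14]
Insert 20: [44, 33, 20, 2, 14, 17]

Final heap: [44, 33, 20, 2, 14, 17]


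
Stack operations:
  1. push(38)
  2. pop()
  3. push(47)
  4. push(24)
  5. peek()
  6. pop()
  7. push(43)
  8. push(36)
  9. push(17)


push(38) -> [38]
pop()->38, []
push(47) -> [47]
push(24) -> [47, 24]
peek()->24
pop()->24, [47]
push(43) -> [47, 43]
push(36) -> [47, 43, 36]
push(17) -> [47, 43, 36, 17]

Final stack: [47, 43, 36, 17]


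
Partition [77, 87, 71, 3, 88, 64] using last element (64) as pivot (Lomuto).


Pivot: 64
  3 <= 64: swap -> [3, 87, 71, 77, 88, 64]
Place pivot at 1: [3, 64, 71, 77, 88, 87]

Partitioned: [3, 64, 71, 77, 88, 87]


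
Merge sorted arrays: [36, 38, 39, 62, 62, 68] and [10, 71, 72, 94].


Take 10 from B
Take 36 from A
Take 38 from A
Take 39 from A
Take 62 from A
Take 62 from A
Take 68 from A

Merged: [10, 36, 38, 39, 62, 62, 68, 71, 72, 94]


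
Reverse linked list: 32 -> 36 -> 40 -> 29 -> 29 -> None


Step 1: curr=32, set curr.next=prev(None) | reversed so far: 32
Step 2: curr=36, set curr.next=prev(32) | reversed so far: 36 -> 32
Step 3: curr=40, set curr.next=prev(36) | reversed so far: 40 -> 36 -> 32
Step 4: curr=29, set curr.next=prev(40) | reversed so far: 29 -> 40 -> 36 -> 32
Step 5: curr=29, set curr.next=prev(29) | reversed so far: 29 -> 29 -> 40 -> 36 -> 32

29 -> 29 -> 40 -> 36 -> 32 -> None


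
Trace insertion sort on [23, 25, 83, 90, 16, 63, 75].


Initial: [23, 25, 83, 90, 16, 63, 75]
Insert 25: [23, 25, 83, 90, 16, 63, 75]
Insert 83: [23, 25, 83, 90, 16, 63, 75]
Insert 90: [23, 25, 83, 90, 16, 63, 75]
Insert 16: [16, 23, 25, 83, 90, 63, 75]
Insert 63: [16, 23, 25, 63, 83, 90, 75]
Insert 75: [16, 23, 25, 63, 75, 83, 90]

Sorted: [16, 23, 25, 63, 75, 83, 90]


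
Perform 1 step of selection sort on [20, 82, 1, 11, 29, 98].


Initial: [20, 82, 1, 11, 29, 98]
Step 1: min=1 at 2
  Swap: [1, 82, 20, 11, 29, 98]

After 1 step: [1, 82, 20, 11, 29, 98]


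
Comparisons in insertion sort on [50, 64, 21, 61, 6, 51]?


Algorithm: insertion sort
Input: [50, 64, 21, 61, 6, 51]
Sorted: [6, 21, 50, 51, 61, 64]

12


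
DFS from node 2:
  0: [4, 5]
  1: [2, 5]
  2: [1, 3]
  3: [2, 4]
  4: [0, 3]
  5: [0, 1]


Visit 2, push [3, 1]
Visit 1, push [5]
Visit 5, push [0]
Visit 0, push [4]
Visit 4, push [3]
Visit 3, push []

DFS order: [2, 1, 5, 0, 4, 3]


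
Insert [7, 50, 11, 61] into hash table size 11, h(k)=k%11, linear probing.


Insert 7: h=7 -> slot 7
Insert 50: h=6 -> slot 6
Insert 11: h=0 -> slot 0
Insert 61: h=6, 2 probes -> slot 8

Table: [11, None, None, None, None, None, 50, 7, 61, None, None]


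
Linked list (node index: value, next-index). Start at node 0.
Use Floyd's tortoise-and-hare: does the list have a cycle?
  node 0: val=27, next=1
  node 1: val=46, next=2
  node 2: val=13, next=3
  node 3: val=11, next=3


Floyd's tortoise (slow, +1) and hare (fast, +2):
  init: slow=0, fast=0
  step 1: slow=1, fast=2
  step 2: slow=2, fast=3
  step 3: slow=3, fast=3
  slow == fast at node 3: cycle detected

Cycle: yes


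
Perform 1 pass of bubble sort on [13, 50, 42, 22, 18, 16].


Initial: [13, 50, 42, 22, 18, 16]
Pass 1: [13, 42, 22, 18, 16, 50] (4 swaps)

After 1 pass: [13, 42, 22, 18, 16, 50]


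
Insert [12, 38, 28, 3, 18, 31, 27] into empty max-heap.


Insert 12: [12]
Insert 38: [38, 12]
Insert 28: [38, 12, 28]
Insert 3: [38, 12, 28, 3]
Insert 18: [38, 18, 28, 3, 12]
Insert 31: [38, 18, 31, 3, 12, 28]
Insert 27: [38, 18, 31, 3, 12, 28, 27]

Final heap: [38, 18, 31, 3, 12, 28, 27]


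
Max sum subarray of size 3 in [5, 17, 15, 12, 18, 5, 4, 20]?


[0:3]: 37
[1:4]: 44
[2:5]: 45
[3:6]: 35
[4:7]: 27
[5:8]: 29

Max: 45 at [2:5]


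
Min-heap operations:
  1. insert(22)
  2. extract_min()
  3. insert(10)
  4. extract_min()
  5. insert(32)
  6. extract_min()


insert(22) -> [22]
extract_min()->22, []
insert(10) -> [10]
extract_min()->10, []
insert(32) -> [32]
extract_min()->32, []

Final heap: []


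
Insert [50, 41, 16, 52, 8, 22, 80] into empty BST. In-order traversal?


Insert 50: root
Insert 41: L from 50
Insert 16: L from 50 -> L from 41
Insert 52: R from 50
Insert 8: L from 50 -> L from 41 -> L from 16
Insert 22: L from 50 -> L from 41 -> R from 16
Insert 80: R from 50 -> R from 52

In-order: [8, 16, 22, 41, 50, 52, 80]


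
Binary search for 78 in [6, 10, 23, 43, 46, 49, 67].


Step 1: lo=0, hi=6, mid=3, val=43
Step 2: lo=4, hi=6, mid=5, val=49
Step 3: lo=6, hi=6, mid=6, val=67

Not found


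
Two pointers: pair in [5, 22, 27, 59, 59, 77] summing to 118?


lo=0(5)+hi=5(77)=82
lo=1(22)+hi=5(77)=99
lo=2(27)+hi=5(77)=104
lo=3(59)+hi=5(77)=136
lo=3(59)+hi=4(59)=118

Yes: 59+59=118


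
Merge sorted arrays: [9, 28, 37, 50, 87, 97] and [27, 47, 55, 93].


Take 9 from A
Take 27 from B
Take 28 from A
Take 37 from A
Take 47 from B
Take 50 from A
Take 55 from B
Take 87 from A
Take 93 from B

Merged: [9, 27, 28, 37, 47, 50, 55, 87, 93, 97]


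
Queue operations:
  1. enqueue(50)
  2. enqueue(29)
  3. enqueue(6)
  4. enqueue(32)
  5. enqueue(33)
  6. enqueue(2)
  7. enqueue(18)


enqueue(50) -> [50]
enqueue(29) -> [50, 29]
enqueue(6) -> [50, 29, 6]
enqueue(32) -> [50, 29, 6, 32]
enqueue(33) -> [50, 29, 6, 32, 33]
enqueue(2) -> [50, 29, 6, 32, 33, 2]
enqueue(18) -> [50, 29, 6, 32, 33, 2, 18]

Final queue: [50, 29, 6, 32, 33, 2, 18]


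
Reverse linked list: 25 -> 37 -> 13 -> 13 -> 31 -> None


Step 1: curr=25, set curr.next=prev(None) | reversed so far: 25
Step 2: curr=37, set curr.next=prev(25) | reversed so far: 37 -> 25
Step 3: curr=13, set curr.next=prev(37) | reversed so far: 13 -> 37 -> 25
Step 4: curr=13, set curr.next=prev(13) | reversed so far: 13 -> 13 -> 37 -> 25
Step 5: curr=31, set curr.next=prev(13) | reversed so far: 31 -> 13 -> 13 -> 37 -> 25

31 -> 13 -> 13 -> 37 -> 25 -> None


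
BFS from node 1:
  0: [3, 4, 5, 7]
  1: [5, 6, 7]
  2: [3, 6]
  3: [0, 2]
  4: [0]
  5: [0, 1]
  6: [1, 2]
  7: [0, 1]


Visit 1, enqueue [5, 6, 7]
Visit 5, enqueue [0]
Visit 6, enqueue [2]
Visit 7, enqueue []
Visit 0, enqueue [3, 4]
Visit 2, enqueue []
Visit 3, enqueue []
Visit 4, enqueue []

BFS order: [1, 5, 6, 7, 0, 2, 3, 4]


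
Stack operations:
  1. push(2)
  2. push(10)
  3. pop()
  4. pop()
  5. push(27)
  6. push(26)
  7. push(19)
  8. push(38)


push(2) -> [2]
push(10) -> [2, 10]
pop()->10, [2]
pop()->2, []
push(27) -> [27]
push(26) -> [27, 26]
push(19) -> [27, 26, 19]
push(38) -> [27, 26, 19, 38]

Final stack: [27, 26, 19, 38]
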